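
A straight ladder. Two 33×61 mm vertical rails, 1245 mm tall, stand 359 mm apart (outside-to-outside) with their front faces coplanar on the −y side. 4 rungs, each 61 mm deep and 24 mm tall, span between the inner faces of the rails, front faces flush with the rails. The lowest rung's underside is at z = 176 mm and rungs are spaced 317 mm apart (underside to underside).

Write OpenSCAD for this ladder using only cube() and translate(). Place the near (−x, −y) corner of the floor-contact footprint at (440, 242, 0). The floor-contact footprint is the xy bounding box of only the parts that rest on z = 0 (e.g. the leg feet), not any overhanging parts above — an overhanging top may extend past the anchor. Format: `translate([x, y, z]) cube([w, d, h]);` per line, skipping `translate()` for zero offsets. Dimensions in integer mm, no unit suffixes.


translate([440, 242, 0]) cube([33, 61, 1245]);
translate([766, 242, 0]) cube([33, 61, 1245]);
translate([473, 242, 176]) cube([293, 61, 24]);
translate([473, 242, 493]) cube([293, 61, 24]);
translate([473, 242, 810]) cube([293, 61, 24]);
translate([473, 242, 1127]) cube([293, 61, 24]);


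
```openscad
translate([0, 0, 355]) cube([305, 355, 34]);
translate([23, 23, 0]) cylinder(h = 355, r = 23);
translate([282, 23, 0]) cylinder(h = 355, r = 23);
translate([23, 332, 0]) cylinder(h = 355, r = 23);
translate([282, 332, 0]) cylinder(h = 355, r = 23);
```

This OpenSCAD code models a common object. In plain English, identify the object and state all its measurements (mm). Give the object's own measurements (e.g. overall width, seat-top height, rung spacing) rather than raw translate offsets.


A four-legged stool. The seat is a 305×355×34 mm slab whose top surface is at z = 389 mm; four round legs, each 46 mm in diameter, run from the floor (z = 0) to the underside of the seat, each leg's axis is inset half a diameter from the nearest pair of seat edges (so the leg's bounding box is flush with the corner).


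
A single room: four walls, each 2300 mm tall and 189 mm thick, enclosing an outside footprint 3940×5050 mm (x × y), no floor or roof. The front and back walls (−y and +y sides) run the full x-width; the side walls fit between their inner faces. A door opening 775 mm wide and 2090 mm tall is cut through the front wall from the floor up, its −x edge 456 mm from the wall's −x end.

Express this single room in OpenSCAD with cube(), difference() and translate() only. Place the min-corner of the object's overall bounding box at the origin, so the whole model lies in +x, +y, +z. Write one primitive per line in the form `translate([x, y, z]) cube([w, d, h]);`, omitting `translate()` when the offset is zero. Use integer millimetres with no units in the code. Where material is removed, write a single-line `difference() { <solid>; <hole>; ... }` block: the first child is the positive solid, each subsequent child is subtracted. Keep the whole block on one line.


difference() { cube([3940, 189, 2300]); translate([456, 0, 0]) cube([775, 189, 2090]); }
translate([0, 4861, 0]) cube([3940, 189, 2300]);
translate([0, 189, 0]) cube([189, 4672, 2300]);
translate([3751, 189, 0]) cube([189, 4672, 2300]);


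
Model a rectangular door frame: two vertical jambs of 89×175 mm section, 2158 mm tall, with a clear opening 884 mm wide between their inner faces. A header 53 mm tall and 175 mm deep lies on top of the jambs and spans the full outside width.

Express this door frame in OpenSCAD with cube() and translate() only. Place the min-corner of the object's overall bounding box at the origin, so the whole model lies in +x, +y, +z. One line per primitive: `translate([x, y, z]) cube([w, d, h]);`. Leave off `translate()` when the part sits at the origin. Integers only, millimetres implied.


cube([89, 175, 2158]);
translate([973, 0, 0]) cube([89, 175, 2158]);
translate([0, 0, 2158]) cube([1062, 175, 53]);


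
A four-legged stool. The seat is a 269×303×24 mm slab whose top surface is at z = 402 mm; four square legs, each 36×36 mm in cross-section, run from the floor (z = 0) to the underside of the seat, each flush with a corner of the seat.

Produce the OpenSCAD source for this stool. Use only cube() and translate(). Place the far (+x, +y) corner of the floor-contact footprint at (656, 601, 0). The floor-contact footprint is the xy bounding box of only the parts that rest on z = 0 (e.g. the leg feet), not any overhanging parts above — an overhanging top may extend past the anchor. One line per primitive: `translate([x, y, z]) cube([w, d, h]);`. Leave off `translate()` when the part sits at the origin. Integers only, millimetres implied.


// leg_h = 402 - 24 = 378
translate([387, 298, 378]) cube([269, 303, 24]);
translate([387, 298, 0]) cube([36, 36, 378]);
translate([620, 298, 0]) cube([36, 36, 378]);
translate([387, 565, 0]) cube([36, 36, 378]);
translate([620, 565, 0]) cube([36, 36, 378]);


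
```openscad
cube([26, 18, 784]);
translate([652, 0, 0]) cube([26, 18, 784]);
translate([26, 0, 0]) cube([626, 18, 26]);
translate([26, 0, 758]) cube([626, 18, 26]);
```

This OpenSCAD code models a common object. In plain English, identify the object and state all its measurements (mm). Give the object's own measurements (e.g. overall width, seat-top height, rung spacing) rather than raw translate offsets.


A rectangular picture frame lying in the x–z plane (depth along y). The opening is 626 mm wide (x) by 732 mm tall (z), surrounded by a border 26 mm wide on all four sides. The frame is 18 mm deep and is made of two full-height vertical stiles with two horizontal rails fitted between them.


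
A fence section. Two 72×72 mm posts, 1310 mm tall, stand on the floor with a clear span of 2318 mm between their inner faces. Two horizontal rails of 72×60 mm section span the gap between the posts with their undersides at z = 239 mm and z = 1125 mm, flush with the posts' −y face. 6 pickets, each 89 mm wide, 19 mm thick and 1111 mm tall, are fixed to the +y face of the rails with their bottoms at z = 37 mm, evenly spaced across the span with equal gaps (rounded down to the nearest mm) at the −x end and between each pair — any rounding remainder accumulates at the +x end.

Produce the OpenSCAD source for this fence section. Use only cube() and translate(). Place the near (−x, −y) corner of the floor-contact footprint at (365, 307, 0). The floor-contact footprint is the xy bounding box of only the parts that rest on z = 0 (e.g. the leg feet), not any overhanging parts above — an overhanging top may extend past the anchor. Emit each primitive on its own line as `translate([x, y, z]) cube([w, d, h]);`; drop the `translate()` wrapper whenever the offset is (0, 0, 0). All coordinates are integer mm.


translate([365, 307, 0]) cube([72, 72, 1310]);
translate([2755, 307, 0]) cube([72, 72, 1310]);
translate([437, 307, 239]) cube([2318, 72, 60]);
translate([437, 307, 1125]) cube([2318, 72, 60]);
translate([691, 379, 37]) cube([89, 19, 1111]);
translate([1034, 379, 37]) cube([89, 19, 1111]);
translate([1377, 379, 37]) cube([89, 19, 1111]);
translate([1720, 379, 37]) cube([89, 19, 1111]);
translate([2063, 379, 37]) cube([89, 19, 1111]);
translate([2406, 379, 37]) cube([89, 19, 1111]);


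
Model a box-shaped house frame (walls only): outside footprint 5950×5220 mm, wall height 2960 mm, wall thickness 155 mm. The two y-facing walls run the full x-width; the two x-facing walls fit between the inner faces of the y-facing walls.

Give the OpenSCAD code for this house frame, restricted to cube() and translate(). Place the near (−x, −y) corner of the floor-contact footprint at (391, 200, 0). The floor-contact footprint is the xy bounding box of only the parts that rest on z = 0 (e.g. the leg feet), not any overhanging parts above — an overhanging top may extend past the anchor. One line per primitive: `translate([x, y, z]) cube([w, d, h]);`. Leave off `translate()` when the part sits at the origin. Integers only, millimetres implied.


translate([391, 200, 0]) cube([5950, 155, 2960]);
translate([391, 5265, 0]) cube([5950, 155, 2960]);
translate([391, 355, 0]) cube([155, 4910, 2960]);
translate([6186, 355, 0]) cube([155, 4910, 2960]);


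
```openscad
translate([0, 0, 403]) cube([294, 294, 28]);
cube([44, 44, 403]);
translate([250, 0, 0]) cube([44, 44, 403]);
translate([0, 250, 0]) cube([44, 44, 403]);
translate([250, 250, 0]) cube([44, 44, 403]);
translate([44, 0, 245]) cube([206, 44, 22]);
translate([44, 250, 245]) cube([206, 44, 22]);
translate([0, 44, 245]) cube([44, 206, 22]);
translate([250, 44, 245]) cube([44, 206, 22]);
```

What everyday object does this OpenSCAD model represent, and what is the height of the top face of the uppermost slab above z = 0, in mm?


A stool. The seat height is 431 mm.

A 294×294×28 slab at z = 403 on four corner posts — a stool. The seat top is 403 + 28 = 431 mm.


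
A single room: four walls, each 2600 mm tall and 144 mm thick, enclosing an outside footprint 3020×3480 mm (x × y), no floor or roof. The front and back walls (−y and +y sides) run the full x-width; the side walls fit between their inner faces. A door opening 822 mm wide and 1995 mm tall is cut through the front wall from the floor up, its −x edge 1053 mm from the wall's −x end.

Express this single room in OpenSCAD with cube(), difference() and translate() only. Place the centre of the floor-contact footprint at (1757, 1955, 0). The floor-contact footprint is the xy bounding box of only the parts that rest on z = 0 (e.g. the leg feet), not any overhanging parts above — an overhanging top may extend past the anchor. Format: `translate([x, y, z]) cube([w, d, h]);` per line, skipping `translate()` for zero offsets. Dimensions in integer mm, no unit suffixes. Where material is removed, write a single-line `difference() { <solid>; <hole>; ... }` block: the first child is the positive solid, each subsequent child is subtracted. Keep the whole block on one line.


difference() { translate([247, 215, 0]) cube([3020, 144, 2600]); translate([1300, 215, 0]) cube([822, 144, 1995]); }
translate([247, 3551, 0]) cube([3020, 144, 2600]);
translate([247, 359, 0]) cube([144, 3192, 2600]);
translate([3123, 359, 0]) cube([144, 3192, 2600]);


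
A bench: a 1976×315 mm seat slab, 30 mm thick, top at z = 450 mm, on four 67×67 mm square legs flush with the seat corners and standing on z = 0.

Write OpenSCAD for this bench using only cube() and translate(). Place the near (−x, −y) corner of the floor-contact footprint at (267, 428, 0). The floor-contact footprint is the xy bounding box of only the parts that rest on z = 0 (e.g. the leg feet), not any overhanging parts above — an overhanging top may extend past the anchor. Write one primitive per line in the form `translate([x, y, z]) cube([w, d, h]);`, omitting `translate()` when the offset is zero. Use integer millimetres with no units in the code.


// leg_h = 450 − 30 = 420
translate([267, 428, 420]) cube([1976, 315, 30]);
translate([267, 428, 0]) cube([67, 67, 420]);
translate([267, 676, 0]) cube([67, 67, 420]);
translate([2176, 428, 0]) cube([67, 67, 420]);
translate([2176, 676, 0]) cube([67, 67, 420]);


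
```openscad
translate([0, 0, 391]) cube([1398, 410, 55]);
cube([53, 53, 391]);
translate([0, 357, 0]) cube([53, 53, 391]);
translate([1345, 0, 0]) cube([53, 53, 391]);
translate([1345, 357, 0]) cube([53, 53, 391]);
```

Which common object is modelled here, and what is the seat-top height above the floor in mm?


A bench. The seat-top height is 446 mm.

A long slab on four corner posts — a bench. The slab sits at z = 391 with thickness 55, so the top is 391 + 55 = 446 mm.


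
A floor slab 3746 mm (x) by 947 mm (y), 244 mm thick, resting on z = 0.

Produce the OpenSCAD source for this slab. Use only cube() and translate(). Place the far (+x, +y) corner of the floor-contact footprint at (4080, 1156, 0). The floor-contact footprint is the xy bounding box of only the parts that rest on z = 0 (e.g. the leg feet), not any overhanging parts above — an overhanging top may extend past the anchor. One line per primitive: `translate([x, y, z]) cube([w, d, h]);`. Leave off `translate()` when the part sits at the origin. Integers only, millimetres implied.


translate([334, 209, 0]) cube([3746, 947, 244]);


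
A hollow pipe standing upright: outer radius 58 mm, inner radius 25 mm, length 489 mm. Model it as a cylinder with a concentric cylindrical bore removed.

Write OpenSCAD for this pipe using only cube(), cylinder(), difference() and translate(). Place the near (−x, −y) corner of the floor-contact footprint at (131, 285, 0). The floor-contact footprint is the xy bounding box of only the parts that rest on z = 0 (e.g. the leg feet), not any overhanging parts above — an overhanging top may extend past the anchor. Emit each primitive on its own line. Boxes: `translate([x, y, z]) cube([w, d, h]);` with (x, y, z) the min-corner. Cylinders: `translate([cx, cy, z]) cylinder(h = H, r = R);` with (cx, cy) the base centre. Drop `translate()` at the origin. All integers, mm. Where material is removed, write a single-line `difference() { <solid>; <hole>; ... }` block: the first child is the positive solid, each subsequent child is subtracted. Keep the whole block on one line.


difference() { translate([189, 343, 0]) cylinder(h = 489, r = 58); translate([189, 343, 0]) cylinder(h = 489, r = 25); }


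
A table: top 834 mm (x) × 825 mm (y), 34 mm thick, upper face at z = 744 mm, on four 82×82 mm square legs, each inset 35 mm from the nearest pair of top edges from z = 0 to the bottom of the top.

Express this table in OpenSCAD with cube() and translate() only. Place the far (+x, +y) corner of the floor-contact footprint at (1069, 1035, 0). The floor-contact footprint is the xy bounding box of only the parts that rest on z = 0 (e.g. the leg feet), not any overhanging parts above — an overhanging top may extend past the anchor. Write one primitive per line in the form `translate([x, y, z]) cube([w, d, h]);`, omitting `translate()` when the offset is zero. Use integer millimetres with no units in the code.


// leg_h = 744 - 34 = 710
translate([270, 245, 710]) cube([834, 825, 34]);
translate([305, 280, 0]) cube([82, 82, 710]);
translate([987, 280, 0]) cube([82, 82, 710]);
translate([305, 953, 0]) cube([82, 82, 710]);
translate([987, 953, 0]) cube([82, 82, 710]);


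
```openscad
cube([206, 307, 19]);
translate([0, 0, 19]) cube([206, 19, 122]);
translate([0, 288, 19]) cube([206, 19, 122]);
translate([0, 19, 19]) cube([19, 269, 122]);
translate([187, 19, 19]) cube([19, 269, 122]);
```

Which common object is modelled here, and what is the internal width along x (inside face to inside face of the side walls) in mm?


An open box. The internal width is 168 mm.

A 206×307 base slab with four walls standing on it — an open box. The base is 206 mm wide and the walls are 19 mm thick, so the internal width is 206 − 2 × 19 = 168 mm.


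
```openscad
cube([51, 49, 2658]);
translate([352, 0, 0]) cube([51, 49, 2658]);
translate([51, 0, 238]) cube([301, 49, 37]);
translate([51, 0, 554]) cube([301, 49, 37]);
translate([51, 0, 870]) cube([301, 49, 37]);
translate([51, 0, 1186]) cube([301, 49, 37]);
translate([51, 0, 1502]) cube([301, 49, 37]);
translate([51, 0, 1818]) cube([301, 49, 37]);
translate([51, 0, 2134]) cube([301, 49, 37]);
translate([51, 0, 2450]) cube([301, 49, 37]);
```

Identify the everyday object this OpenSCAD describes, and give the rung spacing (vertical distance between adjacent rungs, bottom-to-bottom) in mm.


A ladder. The rung spacing is 316 mm.

Two tall 51×49 posts with 8 short bars between them — a ladder. Adjacent rungs sit at z = 238 and z = 554, so the spacing is 554 − 238 = 316 mm.


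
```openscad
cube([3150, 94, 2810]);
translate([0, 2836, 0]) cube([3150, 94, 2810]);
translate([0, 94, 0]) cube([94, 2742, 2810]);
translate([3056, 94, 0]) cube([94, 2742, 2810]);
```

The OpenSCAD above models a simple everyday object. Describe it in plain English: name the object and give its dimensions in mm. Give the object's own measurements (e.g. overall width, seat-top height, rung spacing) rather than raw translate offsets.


The wall frame of a small rectangular building: four walls, each 2810 mm tall and 94 mm thick, enclosing a footprint 3150 mm (x) by 2930 mm (y) outside-to-outside, with no floor or roof. The front and back walls (the −y and +y sides) span the full width; the two side walls fit between them.


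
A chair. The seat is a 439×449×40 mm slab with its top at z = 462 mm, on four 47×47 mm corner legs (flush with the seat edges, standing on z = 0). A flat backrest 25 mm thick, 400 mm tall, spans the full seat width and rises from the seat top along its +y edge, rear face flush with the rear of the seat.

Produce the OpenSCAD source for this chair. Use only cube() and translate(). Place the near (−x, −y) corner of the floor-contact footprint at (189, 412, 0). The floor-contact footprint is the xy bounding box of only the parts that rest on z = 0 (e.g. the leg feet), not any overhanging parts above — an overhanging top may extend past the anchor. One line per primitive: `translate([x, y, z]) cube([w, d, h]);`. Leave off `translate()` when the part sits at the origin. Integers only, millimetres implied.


translate([189, 412, 422]) cube([439, 449, 40]);
translate([189, 412, 0]) cube([47, 47, 422]);
translate([581, 412, 0]) cube([47, 47, 422]);
translate([189, 814, 0]) cube([47, 47, 422]);
translate([581, 814, 0]) cube([47, 47, 422]);
translate([189, 836, 462]) cube([439, 25, 400]);


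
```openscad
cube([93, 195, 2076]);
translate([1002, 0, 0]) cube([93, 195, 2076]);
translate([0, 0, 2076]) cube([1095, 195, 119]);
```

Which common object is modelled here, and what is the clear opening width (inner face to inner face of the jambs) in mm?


A door frame. The clear opening width is 909 mm.

Two 2076 mm tall posts with a header on top — a door frame. The left jamb is 93 mm wide at x = 0; the right jamb starts at x = 1002. The clear opening is 1002 − 93 = 909 mm.


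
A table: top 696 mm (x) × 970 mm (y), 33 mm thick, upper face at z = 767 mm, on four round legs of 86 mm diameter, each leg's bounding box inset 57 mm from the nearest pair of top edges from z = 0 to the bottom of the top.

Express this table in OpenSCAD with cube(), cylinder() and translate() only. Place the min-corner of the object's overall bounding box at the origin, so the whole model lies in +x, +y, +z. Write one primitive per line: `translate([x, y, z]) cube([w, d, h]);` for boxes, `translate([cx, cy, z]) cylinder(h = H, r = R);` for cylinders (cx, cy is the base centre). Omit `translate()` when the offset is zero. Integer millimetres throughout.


// leg_h = 767 - 33 = 734
translate([0, 0, 734]) cube([696, 970, 33]);
translate([100, 100, 0]) cylinder(h = 734, r = 43);
translate([596, 100, 0]) cylinder(h = 734, r = 43);
translate([100, 870, 0]) cylinder(h = 734, r = 43);
translate([596, 870, 0]) cylinder(h = 734, r = 43);


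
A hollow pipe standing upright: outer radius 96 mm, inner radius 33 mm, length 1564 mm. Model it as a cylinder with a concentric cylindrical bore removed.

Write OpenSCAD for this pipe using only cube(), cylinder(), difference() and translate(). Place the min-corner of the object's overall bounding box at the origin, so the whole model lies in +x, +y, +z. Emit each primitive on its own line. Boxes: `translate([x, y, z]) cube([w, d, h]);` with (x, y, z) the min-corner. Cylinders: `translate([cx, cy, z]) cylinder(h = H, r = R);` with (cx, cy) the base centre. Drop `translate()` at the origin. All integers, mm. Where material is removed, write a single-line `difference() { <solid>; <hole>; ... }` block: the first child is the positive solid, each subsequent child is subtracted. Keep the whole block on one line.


difference() { translate([96, 96, 0]) cylinder(h = 1564, r = 96); translate([96, 96, 0]) cylinder(h = 1564, r = 33); }


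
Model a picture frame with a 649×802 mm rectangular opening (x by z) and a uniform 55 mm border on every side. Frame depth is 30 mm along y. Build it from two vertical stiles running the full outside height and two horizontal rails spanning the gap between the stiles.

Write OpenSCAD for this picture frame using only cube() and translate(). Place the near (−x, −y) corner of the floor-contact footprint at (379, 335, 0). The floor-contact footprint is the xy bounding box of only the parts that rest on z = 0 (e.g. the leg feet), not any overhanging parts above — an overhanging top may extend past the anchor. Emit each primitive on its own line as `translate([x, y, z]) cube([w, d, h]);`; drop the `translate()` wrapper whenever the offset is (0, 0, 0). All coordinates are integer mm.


translate([379, 335, 0]) cube([55, 30, 912]);
translate([1083, 335, 0]) cube([55, 30, 912]);
translate([434, 335, 0]) cube([649, 30, 55]);
translate([434, 335, 857]) cube([649, 30, 55]);


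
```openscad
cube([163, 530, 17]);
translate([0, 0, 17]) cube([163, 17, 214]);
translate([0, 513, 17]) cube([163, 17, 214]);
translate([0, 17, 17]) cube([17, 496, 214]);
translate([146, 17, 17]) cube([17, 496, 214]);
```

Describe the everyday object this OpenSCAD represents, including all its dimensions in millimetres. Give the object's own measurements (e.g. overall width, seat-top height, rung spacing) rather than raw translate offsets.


An open-topped rectangular box: outside dimensions 163×530×231 mm, with a uniform wall and base thickness of 17 mm. The base is a full 163×530 slab on the floor; four walls sit on top of the base. The front and back walls (the −y and +y sides) span the full width; the two side walls fit between them.


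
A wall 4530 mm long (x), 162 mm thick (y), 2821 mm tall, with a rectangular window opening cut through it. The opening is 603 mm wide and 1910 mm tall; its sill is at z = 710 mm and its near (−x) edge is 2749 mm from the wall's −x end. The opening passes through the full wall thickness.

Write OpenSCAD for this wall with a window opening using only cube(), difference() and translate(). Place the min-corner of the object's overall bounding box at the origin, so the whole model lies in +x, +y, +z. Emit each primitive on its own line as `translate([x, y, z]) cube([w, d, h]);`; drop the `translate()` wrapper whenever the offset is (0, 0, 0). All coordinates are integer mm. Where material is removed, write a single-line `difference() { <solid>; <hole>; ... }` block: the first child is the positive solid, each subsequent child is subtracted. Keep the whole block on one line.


difference() { cube([4530, 162, 2821]); translate([2749, 0, 710]) cube([603, 162, 1910]); }


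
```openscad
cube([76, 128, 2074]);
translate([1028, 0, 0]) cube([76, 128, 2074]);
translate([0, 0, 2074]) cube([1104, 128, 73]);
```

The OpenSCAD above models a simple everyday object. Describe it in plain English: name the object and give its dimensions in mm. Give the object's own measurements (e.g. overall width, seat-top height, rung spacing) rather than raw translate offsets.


A door frame. The clear opening is 952 mm wide and 2074 mm high. Two 76 mm wide jambs, 128 mm deep, stand either side of the opening from the floor to the top of the opening. A 73 mm thick head sits across the top of both jambs, spanning the full outside width of the frame.


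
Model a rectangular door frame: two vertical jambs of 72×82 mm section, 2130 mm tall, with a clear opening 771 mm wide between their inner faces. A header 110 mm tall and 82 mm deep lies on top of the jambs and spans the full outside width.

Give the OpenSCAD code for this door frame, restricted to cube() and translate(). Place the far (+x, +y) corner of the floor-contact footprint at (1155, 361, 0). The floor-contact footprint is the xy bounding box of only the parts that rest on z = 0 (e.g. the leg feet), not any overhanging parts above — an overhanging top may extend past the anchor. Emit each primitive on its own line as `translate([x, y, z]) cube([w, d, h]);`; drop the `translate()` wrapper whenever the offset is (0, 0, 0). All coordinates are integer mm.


translate([240, 279, 0]) cube([72, 82, 2130]);
translate([1083, 279, 0]) cube([72, 82, 2130]);
translate([240, 279, 2130]) cube([915, 82, 110]);


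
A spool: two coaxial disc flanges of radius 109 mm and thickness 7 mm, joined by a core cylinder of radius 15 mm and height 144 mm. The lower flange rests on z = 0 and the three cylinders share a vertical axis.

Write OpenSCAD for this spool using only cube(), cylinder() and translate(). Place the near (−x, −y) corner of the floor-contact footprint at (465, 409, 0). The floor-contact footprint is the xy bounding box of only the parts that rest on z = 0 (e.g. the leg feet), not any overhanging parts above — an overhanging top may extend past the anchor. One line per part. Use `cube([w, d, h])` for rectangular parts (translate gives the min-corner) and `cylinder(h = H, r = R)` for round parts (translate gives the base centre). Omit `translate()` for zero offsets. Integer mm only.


translate([574, 518, 0]) cylinder(h = 7, r = 109);
translate([574, 518, 7]) cylinder(h = 144, r = 15);
translate([574, 518, 151]) cylinder(h = 7, r = 109);


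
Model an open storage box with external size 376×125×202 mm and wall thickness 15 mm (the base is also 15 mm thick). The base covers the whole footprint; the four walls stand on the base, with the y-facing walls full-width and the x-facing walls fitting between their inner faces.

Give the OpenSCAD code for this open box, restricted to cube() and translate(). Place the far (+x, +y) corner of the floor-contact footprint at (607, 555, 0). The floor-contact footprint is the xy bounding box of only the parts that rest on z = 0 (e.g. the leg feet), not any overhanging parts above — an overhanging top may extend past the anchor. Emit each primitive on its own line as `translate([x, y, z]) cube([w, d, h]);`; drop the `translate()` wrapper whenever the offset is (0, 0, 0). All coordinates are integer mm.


translate([231, 430, 0]) cube([376, 125, 15]);
translate([231, 430, 15]) cube([376, 15, 187]);
translate([231, 540, 15]) cube([376, 15, 187]);
translate([231, 445, 15]) cube([15, 95, 187]);
translate([592, 445, 15]) cube([15, 95, 187]);


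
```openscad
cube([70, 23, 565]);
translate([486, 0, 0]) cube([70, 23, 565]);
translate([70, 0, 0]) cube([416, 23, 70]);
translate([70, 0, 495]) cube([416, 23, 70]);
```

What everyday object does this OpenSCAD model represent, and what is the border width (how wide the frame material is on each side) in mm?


A picture frame. The border width is 70 mm.

Four thin pieces enclosing a rectangular opening — a picture frame. The two full-height stiles are 565 mm tall; the top rail sits at z = 495 and is 70 mm tall, so the border above the opening is 565 − 495 = 70 mm, matching the stile x-width.


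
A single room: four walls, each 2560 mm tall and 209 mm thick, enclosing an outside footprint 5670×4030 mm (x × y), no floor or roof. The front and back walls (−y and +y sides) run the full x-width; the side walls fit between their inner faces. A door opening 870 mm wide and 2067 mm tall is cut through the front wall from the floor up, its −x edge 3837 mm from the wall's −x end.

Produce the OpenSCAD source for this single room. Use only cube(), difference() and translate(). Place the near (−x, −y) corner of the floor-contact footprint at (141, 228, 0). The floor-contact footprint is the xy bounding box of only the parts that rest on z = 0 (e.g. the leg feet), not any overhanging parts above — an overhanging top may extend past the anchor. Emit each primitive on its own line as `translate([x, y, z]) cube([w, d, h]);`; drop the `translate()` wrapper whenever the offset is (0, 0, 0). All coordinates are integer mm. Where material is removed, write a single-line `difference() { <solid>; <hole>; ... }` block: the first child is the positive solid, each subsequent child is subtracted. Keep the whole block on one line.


difference() { translate([141, 228, 0]) cube([5670, 209, 2560]); translate([3978, 228, 0]) cube([870, 209, 2067]); }
translate([141, 4049, 0]) cube([5670, 209, 2560]);
translate([141, 437, 0]) cube([209, 3612, 2560]);
translate([5602, 437, 0]) cube([209, 3612, 2560]);


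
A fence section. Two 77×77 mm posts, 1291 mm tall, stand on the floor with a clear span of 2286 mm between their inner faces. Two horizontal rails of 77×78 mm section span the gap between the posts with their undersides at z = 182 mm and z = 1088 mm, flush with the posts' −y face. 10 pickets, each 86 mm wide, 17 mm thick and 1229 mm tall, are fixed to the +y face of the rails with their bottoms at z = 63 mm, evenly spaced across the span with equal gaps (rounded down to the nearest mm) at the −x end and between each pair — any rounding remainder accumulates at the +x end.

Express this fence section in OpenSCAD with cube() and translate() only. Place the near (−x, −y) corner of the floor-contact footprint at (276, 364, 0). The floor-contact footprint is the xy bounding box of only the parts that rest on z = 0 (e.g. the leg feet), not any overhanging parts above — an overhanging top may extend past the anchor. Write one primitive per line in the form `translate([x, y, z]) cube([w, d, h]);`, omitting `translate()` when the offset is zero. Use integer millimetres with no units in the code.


translate([276, 364, 0]) cube([77, 77, 1291]);
translate([2639, 364, 0]) cube([77, 77, 1291]);
translate([353, 364, 182]) cube([2286, 77, 78]);
translate([353, 364, 1088]) cube([2286, 77, 78]);
translate([482, 441, 63]) cube([86, 17, 1229]);
translate([697, 441, 63]) cube([86, 17, 1229]);
translate([912, 441, 63]) cube([86, 17, 1229]);
translate([1127, 441, 63]) cube([86, 17, 1229]);
translate([1342, 441, 63]) cube([86, 17, 1229]);
translate([1557, 441, 63]) cube([86, 17, 1229]);
translate([1772, 441, 63]) cube([86, 17, 1229]);
translate([1987, 441, 63]) cube([86, 17, 1229]);
translate([2202, 441, 63]) cube([86, 17, 1229]);
translate([2417, 441, 63]) cube([86, 17, 1229]);


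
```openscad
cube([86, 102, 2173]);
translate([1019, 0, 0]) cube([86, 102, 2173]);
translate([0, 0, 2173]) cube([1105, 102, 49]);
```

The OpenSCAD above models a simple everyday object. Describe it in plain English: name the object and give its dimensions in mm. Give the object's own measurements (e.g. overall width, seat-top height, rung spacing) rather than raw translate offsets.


A door frame. The clear opening is 933 mm wide and 2173 mm high. Two 86 mm wide jambs, 102 mm deep, stand either side of the opening from the floor to the top of the opening. A 49 mm thick head sits across the top of both jambs, spanning the full outside width of the frame.


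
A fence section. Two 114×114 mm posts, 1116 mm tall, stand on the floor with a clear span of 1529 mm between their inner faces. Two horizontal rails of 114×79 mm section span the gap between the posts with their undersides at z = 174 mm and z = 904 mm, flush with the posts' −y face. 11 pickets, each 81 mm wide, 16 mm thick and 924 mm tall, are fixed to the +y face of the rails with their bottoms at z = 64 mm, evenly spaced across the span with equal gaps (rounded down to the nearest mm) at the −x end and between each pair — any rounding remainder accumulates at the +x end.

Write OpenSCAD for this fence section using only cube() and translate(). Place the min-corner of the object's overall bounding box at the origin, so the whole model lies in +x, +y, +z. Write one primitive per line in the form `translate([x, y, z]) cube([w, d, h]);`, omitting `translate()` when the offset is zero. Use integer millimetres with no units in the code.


cube([114, 114, 1116]);
translate([1643, 0, 0]) cube([114, 114, 1116]);
translate([114, 0, 174]) cube([1529, 114, 79]);
translate([114, 0, 904]) cube([1529, 114, 79]);
translate([167, 114, 64]) cube([81, 16, 924]);
translate([301, 114, 64]) cube([81, 16, 924]);
translate([435, 114, 64]) cube([81, 16, 924]);
translate([569, 114, 64]) cube([81, 16, 924]);
translate([703, 114, 64]) cube([81, 16, 924]);
translate([837, 114, 64]) cube([81, 16, 924]);
translate([971, 114, 64]) cube([81, 16, 924]);
translate([1105, 114, 64]) cube([81, 16, 924]);
translate([1239, 114, 64]) cube([81, 16, 924]);
translate([1373, 114, 64]) cube([81, 16, 924]);
translate([1507, 114, 64]) cube([81, 16, 924]);


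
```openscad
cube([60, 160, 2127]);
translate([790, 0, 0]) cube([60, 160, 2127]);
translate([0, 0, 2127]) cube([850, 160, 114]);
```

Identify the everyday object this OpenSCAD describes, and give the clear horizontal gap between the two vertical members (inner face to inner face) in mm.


A door frame. The clear opening width is 730 mm.

Two 2127 mm tall posts with a header on top — a door frame. The left jamb is 60 mm wide at x = 0; the right jamb starts at x = 790. The clear opening is 790 − 60 = 730 mm.


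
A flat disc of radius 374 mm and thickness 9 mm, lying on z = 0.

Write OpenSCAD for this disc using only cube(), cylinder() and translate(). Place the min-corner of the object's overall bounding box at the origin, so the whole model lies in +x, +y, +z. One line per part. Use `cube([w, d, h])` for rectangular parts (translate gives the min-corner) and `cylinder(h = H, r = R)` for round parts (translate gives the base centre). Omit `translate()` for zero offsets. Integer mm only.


translate([374, 374, 0]) cylinder(h = 9, r = 374);


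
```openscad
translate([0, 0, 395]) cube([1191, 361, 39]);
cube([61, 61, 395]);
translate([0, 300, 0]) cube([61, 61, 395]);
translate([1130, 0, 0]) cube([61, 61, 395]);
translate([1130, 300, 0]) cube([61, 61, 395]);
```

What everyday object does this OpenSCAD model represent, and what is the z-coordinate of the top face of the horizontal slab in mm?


A bench. The seat-top height is 434 mm.

A long slab on four corner posts — a bench. The slab sits at z = 395 with thickness 39, so the top is 395 + 39 = 434 mm.


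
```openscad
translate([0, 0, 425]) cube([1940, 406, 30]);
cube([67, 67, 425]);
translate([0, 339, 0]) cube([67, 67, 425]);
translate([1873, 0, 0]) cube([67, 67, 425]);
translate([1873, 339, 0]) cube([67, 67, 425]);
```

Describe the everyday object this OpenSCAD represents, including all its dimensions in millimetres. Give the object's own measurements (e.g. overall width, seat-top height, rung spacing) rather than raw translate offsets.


A long wooden bench with a 1940 mm (x) × 406 mm (y) seat, 30 mm thick, its top surface 455 mm above the floor. Four 67 mm square legs at the seat corners, flush with the edges, run from z = 0 to the seat underside.


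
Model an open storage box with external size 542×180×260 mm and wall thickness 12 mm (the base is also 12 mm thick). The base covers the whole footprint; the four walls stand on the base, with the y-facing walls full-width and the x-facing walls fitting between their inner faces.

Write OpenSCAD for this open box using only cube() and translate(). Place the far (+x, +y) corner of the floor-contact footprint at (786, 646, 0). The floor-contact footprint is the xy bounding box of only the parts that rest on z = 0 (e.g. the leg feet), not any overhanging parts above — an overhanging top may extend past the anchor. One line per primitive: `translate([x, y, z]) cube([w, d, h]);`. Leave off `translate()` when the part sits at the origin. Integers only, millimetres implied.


translate([244, 466, 0]) cube([542, 180, 12]);
translate([244, 466, 12]) cube([542, 12, 248]);
translate([244, 634, 12]) cube([542, 12, 248]);
translate([244, 478, 12]) cube([12, 156, 248]);
translate([774, 478, 12]) cube([12, 156, 248]);


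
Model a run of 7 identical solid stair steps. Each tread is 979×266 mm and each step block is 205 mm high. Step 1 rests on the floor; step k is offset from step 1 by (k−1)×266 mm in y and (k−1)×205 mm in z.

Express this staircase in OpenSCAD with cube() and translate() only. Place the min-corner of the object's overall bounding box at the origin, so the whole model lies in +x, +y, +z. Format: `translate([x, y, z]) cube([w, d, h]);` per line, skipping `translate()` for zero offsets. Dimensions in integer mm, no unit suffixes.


cube([979, 266, 205]);
translate([0, 266, 205]) cube([979, 266, 205]);
translate([0, 532, 410]) cube([979, 266, 205]);
translate([0, 798, 615]) cube([979, 266, 205]);
translate([0, 1064, 820]) cube([979, 266, 205]);
translate([0, 1330, 1025]) cube([979, 266, 205]);
translate([0, 1596, 1230]) cube([979, 266, 205]);


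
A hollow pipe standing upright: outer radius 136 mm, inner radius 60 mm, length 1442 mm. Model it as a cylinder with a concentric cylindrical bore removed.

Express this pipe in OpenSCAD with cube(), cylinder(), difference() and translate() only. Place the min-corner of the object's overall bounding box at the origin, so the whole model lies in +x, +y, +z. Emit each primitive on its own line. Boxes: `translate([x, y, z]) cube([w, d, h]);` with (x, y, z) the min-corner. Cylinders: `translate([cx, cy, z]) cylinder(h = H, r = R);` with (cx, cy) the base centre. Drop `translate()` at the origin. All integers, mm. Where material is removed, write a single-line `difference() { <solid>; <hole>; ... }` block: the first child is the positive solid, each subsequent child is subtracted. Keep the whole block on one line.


difference() { translate([136, 136, 0]) cylinder(h = 1442, r = 136); translate([136, 136, 0]) cylinder(h = 1442, r = 60); }


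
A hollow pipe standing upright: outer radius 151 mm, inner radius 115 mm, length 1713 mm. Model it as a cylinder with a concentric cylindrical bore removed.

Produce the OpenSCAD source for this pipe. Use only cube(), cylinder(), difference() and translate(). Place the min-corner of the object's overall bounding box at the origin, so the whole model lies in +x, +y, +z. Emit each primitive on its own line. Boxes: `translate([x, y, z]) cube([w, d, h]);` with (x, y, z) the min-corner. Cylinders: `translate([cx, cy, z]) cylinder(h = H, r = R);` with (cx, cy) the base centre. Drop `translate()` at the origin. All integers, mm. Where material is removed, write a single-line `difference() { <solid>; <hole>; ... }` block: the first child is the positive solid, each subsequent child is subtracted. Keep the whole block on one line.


difference() { translate([151, 151, 0]) cylinder(h = 1713, r = 151); translate([151, 151, 0]) cylinder(h = 1713, r = 115); }


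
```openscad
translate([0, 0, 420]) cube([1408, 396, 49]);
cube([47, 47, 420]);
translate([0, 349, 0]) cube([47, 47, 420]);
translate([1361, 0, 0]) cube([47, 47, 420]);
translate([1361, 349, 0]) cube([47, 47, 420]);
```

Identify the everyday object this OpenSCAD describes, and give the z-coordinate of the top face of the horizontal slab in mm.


A bench. The seat-top height is 469 mm.

A long slab on four corner posts — a bench. The slab sits at z = 420 with thickness 49, so the top is 420 + 49 = 469 mm.


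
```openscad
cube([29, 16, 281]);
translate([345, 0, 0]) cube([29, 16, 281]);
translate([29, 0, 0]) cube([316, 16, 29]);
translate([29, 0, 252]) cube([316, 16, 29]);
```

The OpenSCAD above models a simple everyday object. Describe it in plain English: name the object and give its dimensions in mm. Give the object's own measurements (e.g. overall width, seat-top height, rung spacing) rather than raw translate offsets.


A rectangular picture frame lying in the x–z plane (depth along y). The opening is 316 mm wide (x) by 223 mm tall (z), surrounded by a border 29 mm wide on all four sides. The frame is 16 mm deep and is made of two full-height vertical stiles with two horizontal rails fitted between them.


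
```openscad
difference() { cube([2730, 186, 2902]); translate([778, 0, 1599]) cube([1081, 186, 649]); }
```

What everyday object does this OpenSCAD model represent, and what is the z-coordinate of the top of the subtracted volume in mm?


A wall with a window opening. The window head height is 2248 mm.

A wall with a rectangular opening subtracted — a window. Sill at z = 1599, opening 649 mm tall, so the head is at 1599 + 649 = 2248 mm.


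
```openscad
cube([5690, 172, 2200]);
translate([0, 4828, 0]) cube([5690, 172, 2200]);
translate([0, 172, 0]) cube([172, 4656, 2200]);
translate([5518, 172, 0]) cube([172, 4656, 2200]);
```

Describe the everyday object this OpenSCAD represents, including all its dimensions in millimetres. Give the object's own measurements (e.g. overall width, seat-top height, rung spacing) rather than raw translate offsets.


The wall frame of a small rectangular building: four walls, each 2200 mm tall and 172 mm thick, enclosing a footprint 5690 mm (x) by 5000 mm (y) outside-to-outside, with no floor or roof. The front and back walls (the −y and +y sides) span the full width; the two side walls fit between them.
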